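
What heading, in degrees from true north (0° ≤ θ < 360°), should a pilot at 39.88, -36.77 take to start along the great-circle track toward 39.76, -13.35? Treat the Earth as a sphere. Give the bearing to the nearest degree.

Δλ = -13.35 − -36.77 = 23.42°.
θ = atan2( sin Δλ · cos φ₂ , cos φ₁ · sin φ₂ − sin φ₁ · cos φ₂ · cos Δλ )
  = atan2(0.30555, 0.03851) = 82.816° → normalised to [0°, 360°): 82.816°.

83°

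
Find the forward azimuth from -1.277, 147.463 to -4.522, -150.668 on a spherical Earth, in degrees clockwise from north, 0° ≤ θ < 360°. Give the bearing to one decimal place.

Δλ = -150.668 − 147.463 = -298.131°; wrapped into (−180°, 180°]: 61.869°.
θ = atan2( sin Δλ · cos φ₂ , cos φ₁ · sin φ₂ − sin φ₁ · cos φ₂ · cos Δλ )
  = atan2(0.87913, -0.06835) = 94.445° → normalised to [0°, 360°): 94.445°.

94.4°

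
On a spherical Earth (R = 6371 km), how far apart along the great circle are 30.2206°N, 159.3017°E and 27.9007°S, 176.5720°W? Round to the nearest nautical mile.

Δλ = -176.5720 − 159.3017 = -335.8737°; wrapped into (−180°, 180°]: 24.1263°.
Δφ = -27.9007 − 30.2206 = -58.1213°.
a = sin²(Δφ/2) + cos φ₁ · cos φ₂ · sin²(Δλ/2) = 0.269292.
c = 2·atan2(√a, √(1−a)) = 1.09121 rad → d = 6371·c ≈ 6952.08 km ≈ 3753.82 nmi.

3754 nmi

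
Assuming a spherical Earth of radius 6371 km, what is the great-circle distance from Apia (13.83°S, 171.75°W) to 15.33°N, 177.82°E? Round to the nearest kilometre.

Δλ = 177.82 − -171.75 = 349.57°; wrapped into (−180°, 180°]: -10.43°.
Δφ = 15.33 − -13.83 = 29.16°.
a = sin²(Δφ/2) + cos φ₁ · cos φ₂ · sin²(Δλ/2) = 0.071105.
c = 2·atan2(√a, √(1−a)) = 0.53984 rad → d = 6371·c ≈ 3439.34 km.

3439 km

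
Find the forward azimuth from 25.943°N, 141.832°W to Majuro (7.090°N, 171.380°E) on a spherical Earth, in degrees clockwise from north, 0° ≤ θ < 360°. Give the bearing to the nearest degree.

Δλ = 171.380 − -141.832 = 313.212°; wrapped into (−180°, 180°]: -46.788°.
θ = atan2( sin Δλ · cos φ₂ , cos φ₁ · sin φ₂ − sin φ₁ · cos φ₂ · cos Δλ )
  = atan2(-0.72325, -0.18626) = -104.442° → normalised to [0°, 360°): 255.558°.

256°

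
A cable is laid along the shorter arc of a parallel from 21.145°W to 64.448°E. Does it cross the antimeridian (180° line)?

Signed shortest Δλ = ((64.448 − -21.145 + 180) mod 360) − 180 = 85.593°.
Going east by 85.593° from -21.145° reaches +64.448° without touching 180°.

No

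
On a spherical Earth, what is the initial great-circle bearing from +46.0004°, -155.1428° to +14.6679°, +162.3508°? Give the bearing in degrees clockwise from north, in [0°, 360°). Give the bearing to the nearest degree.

243°

Δλ = 162.3508 − -155.1428 = 317.4936°; wrapped into (−180°, 180°]: -42.5064°.
θ = atan2( sin Δλ · cos φ₂ , cos φ₁ · sin φ₂ − sin φ₁ · cos φ₂ · cos Δλ )
  = atan2(-0.65365, -0.33712) = -117.282° → normalised to [0°, 360°): 242.718°.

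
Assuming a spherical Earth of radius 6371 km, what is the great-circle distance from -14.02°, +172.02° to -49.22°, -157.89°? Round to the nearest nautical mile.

2580 nmi

Δλ = -157.89 − 172.02 = -329.91°; wrapped into (−180°, 180°]: 30.09°.
Δφ = -49.22 − -14.02 = -35.20°.
a = sin²(Δφ/2) + cos φ₁ · cos φ₂ · sin²(Δλ/2) = 0.134127.
c = 2·atan2(√a, √(1−a)) = 0.74991 rad → d = 6371·c ≈ 4777.71 km ≈ 2579.76 nmi.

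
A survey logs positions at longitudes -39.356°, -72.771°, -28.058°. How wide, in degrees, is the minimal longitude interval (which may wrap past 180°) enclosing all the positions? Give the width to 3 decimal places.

Sort the longitudes: -72.771°, -39.356°, -28.058°.
Eastward gaps between consecutive values (wrapping around): 33.415°, 11.298°, 315.287°.
Largest gap = 315.287° ⇒ minimal covering band is its complement: 360° − 315.287° = 44.713°.
Band runs from -72.771° eastward to -28.058°.

44.713°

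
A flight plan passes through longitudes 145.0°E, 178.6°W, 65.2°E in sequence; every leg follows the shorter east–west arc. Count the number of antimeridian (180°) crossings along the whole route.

2

Leg 1: +145.0° → -178.6°, shortest Δλ = 36.4° (east) — crosses 180°.
Leg 2: -178.6° → +65.2°, shortest Δλ = -116.2° (west) — crosses 180°.
Total crossings: 2.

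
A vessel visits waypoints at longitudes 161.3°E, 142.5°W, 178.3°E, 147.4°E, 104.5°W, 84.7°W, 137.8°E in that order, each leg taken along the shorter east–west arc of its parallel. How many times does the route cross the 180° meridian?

4

Leg 1: +161.3° → -142.5°, shortest Δλ = 56.2° (east) — crosses 180°.
Leg 2: -142.5° → +178.3°, shortest Δλ = -39.2° (west) — crosses 180°.
Leg 3: +178.3° → +147.4°, shortest Δλ = -30.9° (west) — does not cross 180°.
Leg 4: +147.4° → -104.5°, shortest Δλ = 108.1° (east) — crosses 180°.
Leg 5: -104.5° → -84.7°, shortest Δλ = 19.8° (east) — does not cross 180°.
Leg 6: -84.7° → +137.8°, shortest Δλ = -137.5° (west) — crosses 180°.
Total crossings: 4.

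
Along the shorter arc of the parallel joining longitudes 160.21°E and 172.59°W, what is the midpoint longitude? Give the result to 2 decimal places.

173.81°E

Signed shortest Δλ from +160.21° to -172.59° is +27.20°.
Midpoint longitude = +160.21° + (+27.20°)/2 = +160.21° + 13.60° = +173.81°.
(The naïve average (+160.21 + -172.59)/2 = -6.19° is on the wrong side of the globe.)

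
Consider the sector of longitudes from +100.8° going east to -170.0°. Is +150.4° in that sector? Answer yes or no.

Band width going east from +100.8° to -170.0°: ((-170.0 − 100.8) mod 360) = 89.2°.
Offset of +150.4° east of the west edge: ((150.4 − 100.8) mod 360) = 49.6°.
49.6° ≤ 89.2° ⇒ inside.

Yes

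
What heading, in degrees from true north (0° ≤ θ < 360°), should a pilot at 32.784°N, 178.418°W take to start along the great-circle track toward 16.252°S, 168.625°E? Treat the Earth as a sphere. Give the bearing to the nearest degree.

196°

Δλ = 168.625 − -178.418 = 347.043°; wrapped into (−180°, 180°]: -12.957°.
θ = atan2( sin Δλ · cos φ₂ , cos φ₁ · sin φ₂ − sin φ₁ · cos φ₂ · cos Δλ )
  = atan2(-0.21526, -0.74189) = -163.820° → normalised to [0°, 360°): 196.180°.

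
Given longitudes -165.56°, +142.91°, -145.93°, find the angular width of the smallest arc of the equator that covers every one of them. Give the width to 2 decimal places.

71.16°

Sort the longitudes: -165.56°, -145.93°, +142.91°.
Eastward gaps between consecutive values (wrapping around): 19.63°, 288.84°, 51.53°.
Largest gap = 288.84° ⇒ minimal covering band is its complement: 360° − 288.84° = 71.16°.
Band runs from +142.91° eastward to -145.93°, crossing the antimeridian.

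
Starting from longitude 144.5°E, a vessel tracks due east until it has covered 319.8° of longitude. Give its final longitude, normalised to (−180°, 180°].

Start at +144.5°; shift +319.8° → +464.3°.
+464.3° lies outside (−180°, 180°]; subtract 360° → +104.3°.

104.3°E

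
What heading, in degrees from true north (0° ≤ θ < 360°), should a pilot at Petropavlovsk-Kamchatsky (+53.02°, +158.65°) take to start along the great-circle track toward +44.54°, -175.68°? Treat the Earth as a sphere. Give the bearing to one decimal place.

106.5°

Δλ = -175.68 − 158.65 = -334.33°; wrapped into (−180°, 180°]: 25.67°.
θ = atan2( sin Δλ · cos φ₂ , cos φ₁ · sin φ₂ − sin φ₁ · cos φ₂ · cos Δλ )
  = atan2(0.30876, -0.09127) = 106.467° → normalised to [0°, 360°): 106.467°.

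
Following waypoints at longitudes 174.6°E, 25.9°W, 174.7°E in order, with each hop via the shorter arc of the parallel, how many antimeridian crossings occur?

2

Leg 1: +174.6° → -25.9°, shortest Δλ = 159.5° (east) — crosses 180°.
Leg 2: -25.9° → +174.7°, shortest Δλ = -159.4° (west) — crosses 180°.
Total crossings: 2.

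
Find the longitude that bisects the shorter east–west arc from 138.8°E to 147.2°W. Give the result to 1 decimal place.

Signed shortest Δλ from +138.8° to -147.2° is +74.0°.
Midpoint longitude = +138.8° + (+74.0°)/2 = +138.8° + 37.0° = +175.8°.
(The naïve average (+138.8 + -147.2)/2 = -4.2° is on the wrong side of the globe.)

175.8°E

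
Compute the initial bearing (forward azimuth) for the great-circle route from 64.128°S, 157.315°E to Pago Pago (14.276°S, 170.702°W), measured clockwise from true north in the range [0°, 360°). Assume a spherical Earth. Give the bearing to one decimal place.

Δλ = -170.702 − 157.315 = -328.017°; wrapped into (−180°, 180°]: 31.983°.
θ = atan2( sin Δλ · cos φ₂ , cos φ₁ · sin φ₂ − sin φ₁ · cos φ₂ · cos Δλ )
  = atan2(0.51331, 0.63202) = 39.083° → normalised to [0°, 360°): 39.083°.

39.1°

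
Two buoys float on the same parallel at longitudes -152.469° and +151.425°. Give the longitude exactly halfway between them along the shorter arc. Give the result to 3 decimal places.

Signed shortest Δλ from -152.469° to +151.425° is -56.106°.
Midpoint longitude = -152.469° + (-56.106°)/2 = -152.469° − 28.053° = -180.522°.
Normalise into (−180°, 180°]: +179.478°.
(The naïve average (-152.469 + +151.425)/2 = -0.522° is on the wrong side of the globe.)

+179.478°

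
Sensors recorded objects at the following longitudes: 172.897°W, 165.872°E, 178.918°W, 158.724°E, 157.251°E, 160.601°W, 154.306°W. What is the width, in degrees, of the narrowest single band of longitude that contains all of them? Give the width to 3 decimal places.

Sort the longitudes: -178.918°, -172.897°, -160.601°, -154.306°, +157.251°, +158.724°, +165.872°.
Eastward gaps between consecutive values (wrapping around): 6.021°, 12.296°, 6.295°, 311.557°, 1.473°, 7.148°, 15.210°.
Largest gap = 311.557° ⇒ minimal covering band is its complement: 360° − 311.557° = 48.443°.
Band runs from +157.251° eastward to -154.306°, crossing the antimeridian.

48.443°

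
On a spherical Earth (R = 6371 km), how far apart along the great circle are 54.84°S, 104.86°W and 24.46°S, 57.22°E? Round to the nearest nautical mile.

Δλ = 57.22 − -104.86 = 162.08°.
Δφ = -24.46 − -54.84 = 30.38°.
a = sin²(Δφ/2) + cos φ₁ · cos φ₂ · sin²(Δλ/2) = 0.580119.
c = 2·atan2(√a, √(1−a)) = 1.73173 rad → d = 6371·c ≈ 11032.83 km ≈ 5957.25 nmi.

5957 nmi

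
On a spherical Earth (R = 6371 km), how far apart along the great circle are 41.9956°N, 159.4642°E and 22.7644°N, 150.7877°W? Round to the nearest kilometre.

5052 km

Δλ = -150.7877 − 159.4642 = -310.2519°; wrapped into (−180°, 180°]: 49.7481°.
Δφ = 22.7644 − 41.9956 = -19.2312°.
a = sin²(Δφ/2) + cos φ₁ · cos φ₂ · sin²(Δλ/2) = 0.149149.
c = 2·atan2(√a, √(1−a)) = 0.79301 rad → d = 6371·c ≈ 5052.29 km.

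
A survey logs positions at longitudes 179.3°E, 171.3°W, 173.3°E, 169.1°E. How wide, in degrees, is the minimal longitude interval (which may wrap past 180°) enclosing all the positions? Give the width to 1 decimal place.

19.6°

Sort the longitudes: -171.3°, +169.1°, +173.3°, +179.3°.
Eastward gaps between consecutive values (wrapping around): 340.4°, 4.2°, 6.0°, 9.4°.
Largest gap = 340.4° ⇒ minimal covering band is its complement: 360° − 340.4° = 19.6°.
Band runs from +169.1° eastward to -171.3°, crossing the antimeridian.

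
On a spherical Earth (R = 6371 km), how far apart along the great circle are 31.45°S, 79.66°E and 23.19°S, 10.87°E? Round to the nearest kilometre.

6751 km

Δλ = 10.87 − 79.66 = -68.79°.
Δφ = -23.19 − -31.45 = 8.26°.
a = sin²(Δφ/2) + cos φ₁ · cos φ₂ · sin²(Δλ/2) = 0.255420.
c = 2·atan2(√a, √(1−a)) = 1.05967 rad → d = 6371·c ≈ 6751.16 km.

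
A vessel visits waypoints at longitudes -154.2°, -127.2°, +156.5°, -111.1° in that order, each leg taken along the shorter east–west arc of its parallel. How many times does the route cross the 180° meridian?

Leg 1: -154.2° → -127.2°, shortest Δλ = 27.0° (east) — does not cross 180°.
Leg 2: -127.2° → +156.5°, shortest Δλ = -76.3° (west) — crosses 180°.
Leg 3: +156.5° → -111.1°, shortest Δλ = 92.4° (east) — crosses 180°.
Total crossings: 2.

2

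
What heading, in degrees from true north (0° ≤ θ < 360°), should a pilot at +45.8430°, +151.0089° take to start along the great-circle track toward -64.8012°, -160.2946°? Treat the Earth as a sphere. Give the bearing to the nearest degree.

159°

Δλ = -160.2946 − 151.0089 = -311.3035°; wrapped into (−180°, 180°]: 48.6965°.
θ = atan2( sin Δλ · cos φ₂ , cos φ₁ · sin φ₂ − sin φ₁ · cos φ₂ · cos Δλ )
  = atan2(0.31984, -0.83195) = 158.971° → normalised to [0°, 360°): 158.971°.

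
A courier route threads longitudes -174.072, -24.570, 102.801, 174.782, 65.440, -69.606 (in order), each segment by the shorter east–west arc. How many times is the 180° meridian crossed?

Leg 1: -174.072° → -24.570°, shortest Δλ = 149.502° (east) — does not cross 180°.
Leg 2: -24.570° → +102.801°, shortest Δλ = 127.371° (east) — does not cross 180°.
Leg 3: +102.801° → +174.782°, shortest Δλ = 71.981° (east) — does not cross 180°.
Leg 4: +174.782° → +65.440°, shortest Δλ = -109.342° (west) — does not cross 180°.
Leg 5: +65.440° → -69.606°, shortest Δλ = -135.046° (west) — does not cross 180°.
Total crossings: 0.

0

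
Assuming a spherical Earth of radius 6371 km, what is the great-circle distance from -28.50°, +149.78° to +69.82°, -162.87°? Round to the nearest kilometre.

Δλ = -162.87 − 149.78 = -312.65°; wrapped into (−180°, 180°]: 47.35°.
Δφ = 69.82 − -28.50 = 98.32°.
a = sin²(Δφ/2) + cos φ₁ · cos φ₂ · sin²(Δλ/2) = 0.621234.
c = 2·atan2(√a, √(1−a)) = 1.81570 rad → d = 6371·c ≈ 11567.85 km.

11568 km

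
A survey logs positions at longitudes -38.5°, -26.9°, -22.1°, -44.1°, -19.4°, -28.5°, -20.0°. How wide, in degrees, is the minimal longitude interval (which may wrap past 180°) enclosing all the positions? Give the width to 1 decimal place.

Sort the longitudes: -44.1°, -38.5°, -28.5°, -26.9°, -22.1°, -20.0°, -19.4°.
Eastward gaps between consecutive values (wrapping around): 5.6°, 10.0°, 1.6°, 4.8°, 2.1°, 0.6°, 335.3°.
Largest gap = 335.3° ⇒ minimal covering band is its complement: 360° − 335.3° = 24.7°.
Band runs from -44.1° eastward to -19.4°.

24.7°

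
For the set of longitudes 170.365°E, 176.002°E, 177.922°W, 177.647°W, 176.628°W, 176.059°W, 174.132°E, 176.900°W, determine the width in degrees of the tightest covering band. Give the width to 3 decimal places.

Sort the longitudes: -177.922°, -177.647°, -176.900°, -176.628°, -176.059°, +170.365°, +174.132°, +176.002°.
Eastward gaps between consecutive values (wrapping around): 0.275°, 0.747°, 0.272°, 0.569°, 346.424°, 3.767°, 1.870°, 6.076°.
Largest gap = 346.424° ⇒ minimal covering band is its complement: 360° − 346.424° = 13.576°.
Band runs from +170.365° eastward to -176.059°, crossing the antimeridian.

13.576°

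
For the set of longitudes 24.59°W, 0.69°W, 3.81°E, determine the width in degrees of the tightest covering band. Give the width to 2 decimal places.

Sort the longitudes: -24.59°, -0.69°, +3.81°.
Eastward gaps between consecutive values (wrapping around): 23.90°, 4.50°, 331.60°.
Largest gap = 331.60° ⇒ minimal covering band is its complement: 360° − 331.60° = 28.40°.
Band runs from -24.59° eastward to +3.81°.

28.40°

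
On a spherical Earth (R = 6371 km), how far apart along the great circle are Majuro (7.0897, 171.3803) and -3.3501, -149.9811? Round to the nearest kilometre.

Δλ = -149.9811 − 171.3803 = -321.3614°; wrapped into (−180°, 180°]: 38.6386°.
Δφ = -3.3501 − 7.0897 = -10.4398°.
a = sin²(Δφ/2) + cos φ₁ · cos φ₂ · sin²(Δλ/2) = 0.116705.
c = 2·atan2(√a, √(1−a)) = 0.69728 rad → d = 6371·c ≈ 4442.38 km.

4442 km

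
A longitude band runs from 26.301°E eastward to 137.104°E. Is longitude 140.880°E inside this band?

Band width going east from +26.301° to +137.104°: ((137.104 − 26.301) mod 360) = 110.803°.
Offset of +140.880° east of the west edge: ((140.880 − 26.301) mod 360) = 114.579°.
114.579° > 110.803° ⇒ outside.

No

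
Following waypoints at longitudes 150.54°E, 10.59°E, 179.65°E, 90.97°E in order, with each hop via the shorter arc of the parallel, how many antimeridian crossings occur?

Leg 1: +150.54° → +10.59°, shortest Δλ = -139.95° (west) — does not cross 180°.
Leg 2: +10.59° → +179.65°, shortest Δλ = 169.06° (east) — does not cross 180°.
Leg 3: +179.65° → +90.97°, shortest Δλ = -88.68° (west) — does not cross 180°.
Total crossings: 0.

0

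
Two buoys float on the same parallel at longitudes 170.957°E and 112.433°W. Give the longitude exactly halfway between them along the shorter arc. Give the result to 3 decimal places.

Signed shortest Δλ from +170.957° to -112.433° is +76.610°.
Midpoint longitude = +170.957° + (+76.610°)/2 = +170.957° + 38.305° = +209.262°.
Normalise into (−180°, 180°]: -150.738°.
(The naïve average (+170.957 + -112.433)/2 = 29.262° is on the wrong side of the globe.)

150.738°W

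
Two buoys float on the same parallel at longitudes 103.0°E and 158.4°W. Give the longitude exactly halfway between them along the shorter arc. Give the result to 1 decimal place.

152.3°E

Signed shortest Δλ from +103.0° to -158.4° is +98.6°.
Midpoint longitude = +103.0° + (+98.6°)/2 = +103.0° + 49.3° = +152.3°.
(The naïve average (+103.0 + -158.4)/2 = -27.7° is on the wrong side of the globe.)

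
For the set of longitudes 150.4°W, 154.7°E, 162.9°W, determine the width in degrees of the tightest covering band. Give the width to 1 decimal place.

54.9°

Sort the longitudes: -162.9°, -150.4°, +154.7°.
Eastward gaps between consecutive values (wrapping around): 12.5°, 305.1°, 42.4°.
Largest gap = 305.1° ⇒ minimal covering band is its complement: 360° − 305.1° = 54.9°.
Band runs from +154.7° eastward to -150.4°, crossing the antimeridian.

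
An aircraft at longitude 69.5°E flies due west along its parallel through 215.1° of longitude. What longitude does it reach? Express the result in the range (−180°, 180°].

145.6°W

Start at +69.5°; shift −215.1° → -145.6°.
-145.6° already lies in (−180°, 180°].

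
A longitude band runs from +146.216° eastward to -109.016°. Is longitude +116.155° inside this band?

Band width going east from +146.216° to -109.016°: ((-109.016 − 146.216) mod 360) = 104.768°.
Offset of +116.155° east of the west edge: ((116.155 − 146.216) mod 360) = 329.939°.
329.939° > 104.768° ⇒ outside.

No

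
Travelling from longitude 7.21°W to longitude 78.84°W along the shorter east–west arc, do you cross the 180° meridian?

No

Signed shortest Δλ = ((-78.84 − -7.21 + 180) mod 360) − 180 = -71.63°.
Going west by 71.63° from -7.21° reaches -78.84° without touching 180°.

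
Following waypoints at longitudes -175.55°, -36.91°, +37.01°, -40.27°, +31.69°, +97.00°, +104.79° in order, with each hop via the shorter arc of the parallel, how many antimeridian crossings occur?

0

Leg 1: -175.55° → -36.91°, shortest Δλ = 138.64° (east) — does not cross 180°.
Leg 2: -36.91° → +37.01°, shortest Δλ = 73.92° (east) — does not cross 180°.
Leg 3: +37.01° → -40.27°, shortest Δλ = -77.28° (west) — does not cross 180°.
Leg 4: -40.27° → +31.69°, shortest Δλ = 71.96° (east) — does not cross 180°.
Leg 5: +31.69° → +97.00°, shortest Δλ = 65.31° (east) — does not cross 180°.
Leg 6: +97.00° → +104.79°, shortest Δλ = 7.79° (east) — does not cross 180°.
Total crossings: 0.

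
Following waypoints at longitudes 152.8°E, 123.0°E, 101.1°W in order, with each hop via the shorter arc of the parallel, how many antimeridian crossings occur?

Leg 1: +152.8° → +123.0°, shortest Δλ = -29.8° (west) — does not cross 180°.
Leg 2: +123.0° → -101.1°, shortest Δλ = 135.9° (east) — crosses 180°.
Total crossings: 1.

1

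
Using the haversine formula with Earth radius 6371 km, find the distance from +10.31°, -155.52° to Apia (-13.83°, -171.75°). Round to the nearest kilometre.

Δλ = -171.75 − -155.52 = -16.23°.
Δφ = -13.83 − 10.31 = -24.14°.
a = sin²(Δφ/2) + cos φ₁ · cos φ₂ · sin²(Δλ/2) = 0.062762.
c = 2·atan2(√a, √(1−a)) = 0.50644 rad → d = 6371·c ≈ 3226.53 km.

3227 km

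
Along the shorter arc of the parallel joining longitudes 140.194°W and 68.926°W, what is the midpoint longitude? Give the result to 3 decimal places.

104.560°W

Signed shortest Δλ from -140.194° to -68.926° is +71.268°.
Midpoint longitude = -140.194° + (+71.268°)/2 = -140.194° + 35.634° = -104.560°.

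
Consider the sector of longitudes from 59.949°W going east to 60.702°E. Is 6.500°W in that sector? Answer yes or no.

Yes

Band width going east from -59.949° to +60.702°: ((60.702 − -59.949) mod 360) = 120.651°.
Offset of -6.500° east of the west edge: ((-6.500 − -59.949) mod 360) = 53.449°.
53.449° ≤ 120.651° ⇒ inside.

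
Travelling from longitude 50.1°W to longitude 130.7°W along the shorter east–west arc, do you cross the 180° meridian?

No

Signed shortest Δλ = ((-130.7 − -50.1 + 180) mod 360) − 180 = -80.6°.
Going west by 80.6° from -50.1° reaches -130.7° without touching 180°.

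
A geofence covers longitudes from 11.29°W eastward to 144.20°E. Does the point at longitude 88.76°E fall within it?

Yes

Band width going east from -11.29° to +144.20°: ((144.20 − -11.29) mod 360) = 155.49°.
Offset of +88.76° east of the west edge: ((88.76 − -11.29) mod 360) = 100.05°.
100.05° ≤ 155.49° ⇒ inside.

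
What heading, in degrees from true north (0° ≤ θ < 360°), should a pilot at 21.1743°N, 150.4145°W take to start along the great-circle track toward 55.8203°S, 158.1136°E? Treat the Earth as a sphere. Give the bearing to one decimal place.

Δλ = 158.1136 − -150.4145 = 308.5281°; wrapped into (−180°, 180°]: -51.4719°.
θ = atan2( sin Δλ · cos φ₂ , cos φ₁ · sin φ₂ − sin φ₁ · cos φ₂ · cos Δλ )
  = atan2(-0.43949, -0.89783) = -153.918° → normalised to [0°, 360°): 206.082°.

206.1°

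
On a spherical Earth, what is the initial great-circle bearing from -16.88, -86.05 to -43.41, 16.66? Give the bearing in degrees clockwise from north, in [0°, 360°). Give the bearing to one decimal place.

134.8°

Δλ = 16.66 − -86.05 = 102.71°.
θ = atan2( sin Δλ · cos φ₂ , cos φ₁ · sin φ₂ − sin φ₁ · cos φ₂ · cos Δλ )
  = atan2(0.70865, -0.70402) = 134.812° → normalised to [0°, 360°): 134.812°.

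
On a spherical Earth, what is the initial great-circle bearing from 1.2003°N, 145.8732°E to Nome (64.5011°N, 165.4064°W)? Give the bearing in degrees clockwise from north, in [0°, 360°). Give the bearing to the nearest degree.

Δλ = -165.4064 − 145.8732 = -311.2796°; wrapped into (−180°, 180°]: 48.7204°.
θ = atan2( sin Δλ · cos φ₂ , cos φ₁ · sin φ₂ − sin φ₁ · cos φ₂ · cos Δλ )
  = atan2(0.32352, 0.89645) = 19.844° → normalised to [0°, 360°): 19.844°.

20°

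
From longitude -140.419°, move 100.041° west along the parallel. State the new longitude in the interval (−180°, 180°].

Start at -140.419°; shift −100.041° → -240.460°.
-240.460° lies outside (−180°, 180°]; add 360° → +119.540°.

+119.540°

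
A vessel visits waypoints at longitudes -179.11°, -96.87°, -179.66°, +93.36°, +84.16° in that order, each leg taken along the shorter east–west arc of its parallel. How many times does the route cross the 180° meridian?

1

Leg 1: -179.11° → -96.87°, shortest Δλ = 82.24° (east) — does not cross 180°.
Leg 2: -96.87° → -179.66°, shortest Δλ = -82.79° (west) — does not cross 180°.
Leg 3: -179.66° → +93.36°, shortest Δλ = -86.98° (west) — crosses 180°.
Leg 4: +93.36° → +84.16°, shortest Δλ = -9.2° (west) — does not cross 180°.
Total crossings: 1.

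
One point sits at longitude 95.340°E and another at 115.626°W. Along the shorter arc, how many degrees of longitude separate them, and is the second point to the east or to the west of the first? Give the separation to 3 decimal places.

Raw difference: -115.626 − 95.340 = -210.966°.
Normalise into (−180°, 180°]: -210.966° + 360° = 149.034°.
Positive ⇒ the second point lies to the east; separation 149.034°.

149.034° east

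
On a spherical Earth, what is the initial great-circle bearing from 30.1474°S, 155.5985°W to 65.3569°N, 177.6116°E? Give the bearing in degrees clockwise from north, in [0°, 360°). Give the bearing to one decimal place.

349.1°

Δλ = 177.6116 − -155.5985 = 333.2101°; wrapped into (−180°, 180°]: -26.7899°.
θ = atan2( sin Δλ · cos φ₂ , cos φ₁ · sin φ₂ − sin φ₁ · cos φ₂ · cos Δλ )
  = atan2(-0.18793, 0.97291) = -10.933° → normalised to [0°, 360°): 349.067°.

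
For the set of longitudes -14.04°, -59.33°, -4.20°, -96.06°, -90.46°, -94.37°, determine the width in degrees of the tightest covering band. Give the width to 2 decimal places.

Sort the longitudes: -96.06°, -94.37°, -90.46°, -59.33°, -14.04°, -4.20°.
Eastward gaps between consecutive values (wrapping around): 1.69°, 3.91°, 31.13°, 45.29°, 9.84°, 268.14°.
Largest gap = 268.14° ⇒ minimal covering band is its complement: 360° − 268.14° = 91.86°.
Band runs from -96.06° eastward to -4.20°.

91.86°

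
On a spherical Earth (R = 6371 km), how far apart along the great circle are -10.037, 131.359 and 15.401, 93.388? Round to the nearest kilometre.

Δλ = 93.388 − 131.359 = -37.971°.
Δφ = 15.401 − -10.037 = 25.438°.
a = sin²(Δφ/2) + cos φ₁ · cos φ₂ · sin²(Δλ/2) = 0.148951.
c = 2·atan2(√a, √(1−a)) = 0.79246 rad → d = 6371·c ≈ 5048.75 km.

5049 km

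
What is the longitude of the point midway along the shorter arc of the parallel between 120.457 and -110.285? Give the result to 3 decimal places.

-174.914°

Signed shortest Δλ from +120.457° to -110.285° is +129.258°.
Midpoint longitude = +120.457° + (+129.258°)/2 = +120.457° + 64.629° = +185.086°.
Normalise into (−180°, 180°]: -174.914°.
(The naïve average (+120.457 + -110.285)/2 = 5.086° is on the wrong side of the globe.)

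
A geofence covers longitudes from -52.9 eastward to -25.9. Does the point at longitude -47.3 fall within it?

Band width going east from -52.9° to -25.9°: ((-25.9 − -52.9) mod 360) = 27.0°.
Offset of -47.3° east of the west edge: ((-47.3 − -52.9) mod 360) = 5.6°.
5.6° ≤ 27.0° ⇒ inside.

Yes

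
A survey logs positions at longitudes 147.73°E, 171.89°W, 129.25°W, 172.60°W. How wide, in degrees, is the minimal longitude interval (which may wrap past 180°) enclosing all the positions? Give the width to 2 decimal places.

83.02°

Sort the longitudes: -172.60°, -171.89°, -129.25°, +147.73°.
Eastward gaps between consecutive values (wrapping around): 0.71°, 42.64°, 276.98°, 39.67°.
Largest gap = 276.98° ⇒ minimal covering band is its complement: 360° − 276.98° = 83.02°.
Band runs from +147.73° eastward to -129.25°, crossing the antimeridian.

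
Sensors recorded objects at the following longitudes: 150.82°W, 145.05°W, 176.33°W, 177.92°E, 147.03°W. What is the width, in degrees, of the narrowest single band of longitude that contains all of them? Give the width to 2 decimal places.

37.03°

Sort the longitudes: -176.33°, -150.82°, -147.03°, -145.05°, +177.92°.
Eastward gaps between consecutive values (wrapping around): 25.51°, 3.79°, 1.98°, 322.97°, 5.75°.
Largest gap = 322.97° ⇒ minimal covering band is its complement: 360° − 322.97° = 37.03°.
Band runs from +177.92° eastward to -145.05°, crossing the antimeridian.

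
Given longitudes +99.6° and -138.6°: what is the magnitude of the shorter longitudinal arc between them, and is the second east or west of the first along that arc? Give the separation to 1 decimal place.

Raw difference: -138.6 − 99.6 = -238.2°.
Normalise into (−180°, 180°]: -238.2° + 360° = 121.8°.
Positive ⇒ the second point lies to the east; separation 121.8°.

121.8° east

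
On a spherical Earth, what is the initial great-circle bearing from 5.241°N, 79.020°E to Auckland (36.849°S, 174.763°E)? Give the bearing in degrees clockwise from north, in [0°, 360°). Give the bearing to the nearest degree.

127°

Δλ = 174.763 − 79.020 = 95.743°.
θ = atan2( sin Δλ · cos φ₂ , cos φ₁ · sin φ₂ − sin φ₁ · cos φ₂ · cos Δλ )
  = atan2(0.79620, -0.58989) = 126.534° → normalised to [0°, 360°): 126.534°.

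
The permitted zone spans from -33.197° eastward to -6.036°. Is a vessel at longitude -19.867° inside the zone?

Band width going east from -33.197° to -6.036°: ((-6.036 − -33.197) mod 360) = 27.161°.
Offset of -19.867° east of the west edge: ((-19.867 − -33.197) mod 360) = 13.330°.
13.330° ≤ 27.161° ⇒ inside.

Yes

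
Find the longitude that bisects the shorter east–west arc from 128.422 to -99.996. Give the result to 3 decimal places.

Signed shortest Δλ from +128.422° to -99.996° is +131.582°.
Midpoint longitude = +128.422° + (+131.582°)/2 = +128.422° + 65.791° = +194.213°.
Normalise into (−180°, 180°]: -165.787°.
(The naïve average (+128.422 + -99.996)/2 = 14.213° is on the wrong side of the globe.)

-165.787°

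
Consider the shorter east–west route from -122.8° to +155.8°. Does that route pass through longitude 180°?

Yes

Naïve |155.8 − -122.8| = 278.6° > 180°, so the shorter arc goes the other way round — across 180°.
Signed shortest Δλ = ((155.8 − -122.8 + 180) mod 360) − 180 = -81.4°.
Going west by 81.4° from -122.8° passes through 180° before reaching +155.8°.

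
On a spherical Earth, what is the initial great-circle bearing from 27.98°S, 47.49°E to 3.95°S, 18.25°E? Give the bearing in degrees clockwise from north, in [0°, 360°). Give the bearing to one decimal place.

Δλ = 18.25 − 47.49 = -29.24°.
θ = atan2( sin Δλ · cos φ₂ , cos φ₁ · sin φ₂ − sin φ₁ · cos φ₂ · cos Δλ )
  = atan2(-0.48731, 0.34758) = -54.501° → normalised to [0°, 360°): 305.499°.

305.5°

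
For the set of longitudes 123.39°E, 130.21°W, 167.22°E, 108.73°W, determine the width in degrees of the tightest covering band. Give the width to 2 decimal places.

127.88°

Sort the longitudes: -130.21°, -108.73°, +123.39°, +167.22°.
Eastward gaps between consecutive values (wrapping around): 21.48°, 232.12°, 43.83°, 62.57°.
Largest gap = 232.12° ⇒ minimal covering band is its complement: 360° − 232.12° = 127.88°.
Band runs from +123.39° eastward to -108.73°, crossing the antimeridian.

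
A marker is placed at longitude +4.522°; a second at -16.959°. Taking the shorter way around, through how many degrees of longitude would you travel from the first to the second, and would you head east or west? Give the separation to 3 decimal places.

21.481° west

Raw difference: -16.959 − 4.522 = -21.481°.
Normalise into (−180°, 180°]: -21.481° stays -21.481°.
Negative ⇒ the second point lies to the west; separation 21.481°.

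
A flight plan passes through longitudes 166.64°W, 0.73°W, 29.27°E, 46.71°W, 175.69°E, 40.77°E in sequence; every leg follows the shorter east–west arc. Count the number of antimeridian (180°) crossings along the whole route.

Leg 1: -166.64° → -0.73°, shortest Δλ = 165.91° (east) — does not cross 180°.
Leg 2: -0.73° → +29.27°, shortest Δλ = 30.0° (east) — does not cross 180°.
Leg 3: +29.27° → -46.71°, shortest Δλ = -75.98° (west) — does not cross 180°.
Leg 4: -46.71° → +175.69°, shortest Δλ = -137.6° (west) — crosses 180°.
Leg 5: +175.69° → +40.77°, shortest Δλ = -134.92° (west) — does not cross 180°.
Total crossings: 1.

1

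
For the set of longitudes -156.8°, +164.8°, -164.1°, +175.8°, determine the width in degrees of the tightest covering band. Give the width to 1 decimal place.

Sort the longitudes: -164.1°, -156.8°, +164.8°, +175.8°.
Eastward gaps between consecutive values (wrapping around): 7.3°, 321.6°, 11.0°, 20.1°.
Largest gap = 321.6° ⇒ minimal covering band is its complement: 360° − 321.6° = 38.4°.
Band runs from +164.8° eastward to -156.8°, crossing the antimeridian.

38.4°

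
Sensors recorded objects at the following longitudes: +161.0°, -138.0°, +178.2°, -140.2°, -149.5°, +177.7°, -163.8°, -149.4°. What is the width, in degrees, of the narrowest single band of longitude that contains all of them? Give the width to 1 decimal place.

Sort the longitudes: -163.8°, -149.5°, -149.4°, -140.2°, -138.0°, +161.0°, +177.7°, +178.2°.
Eastward gaps between consecutive values (wrapping around): 14.3°, 0.1°, 9.2°, 2.2°, 299.0°, 16.7°, 0.5°, 18.0°.
Largest gap = 299.0° ⇒ minimal covering band is its complement: 360° − 299.0° = 61.0°.
Band runs from +161.0° eastward to -138.0°, crossing the antimeridian.

61.0°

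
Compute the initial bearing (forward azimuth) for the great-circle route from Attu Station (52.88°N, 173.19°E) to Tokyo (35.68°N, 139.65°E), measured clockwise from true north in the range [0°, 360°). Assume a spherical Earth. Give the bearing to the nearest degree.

247°

Δλ = 139.65 − 173.19 = -33.54°.
θ = atan2( sin Δλ · cos φ₂ , cos φ₁ · sin φ₂ − sin φ₁ · cos φ₂ · cos Δλ )
  = atan2(-0.44880, -0.18787) = -112.714° → normalised to [0°, 360°): 247.286°.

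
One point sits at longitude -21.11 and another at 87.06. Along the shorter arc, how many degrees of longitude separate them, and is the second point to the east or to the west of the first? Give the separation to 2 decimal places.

Raw difference: 87.06 − -21.11 = 108.17°.
Normalise into (−180°, 180°]: 108.17° stays 108.17°.
Positive ⇒ the second point lies to the east; separation 108.17°.

108.17° east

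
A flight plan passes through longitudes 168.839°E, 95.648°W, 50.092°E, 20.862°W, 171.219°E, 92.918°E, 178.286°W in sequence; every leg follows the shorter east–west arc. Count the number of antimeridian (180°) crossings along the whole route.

3

Leg 1: +168.839° → -95.648°, shortest Δλ = 95.513° (east) — crosses 180°.
Leg 2: -95.648° → +50.092°, shortest Δλ = 145.74° (east) — does not cross 180°.
Leg 3: +50.092° → -20.862°, shortest Δλ = -70.954° (west) — does not cross 180°.
Leg 4: -20.862° → +171.219°, shortest Δλ = -167.919° (west) — crosses 180°.
Leg 5: +171.219° → +92.918°, shortest Δλ = -78.301° (west) — does not cross 180°.
Leg 6: +92.918° → -178.286°, shortest Δλ = 88.796° (east) — crosses 180°.
Total crossings: 3.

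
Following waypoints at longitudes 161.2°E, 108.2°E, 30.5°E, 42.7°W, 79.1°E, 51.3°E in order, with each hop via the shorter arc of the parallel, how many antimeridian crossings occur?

Leg 1: +161.2° → +108.2°, shortest Δλ = -53.0° (west) — does not cross 180°.
Leg 2: +108.2° → +30.5°, shortest Δλ = -77.7° (west) — does not cross 180°.
Leg 3: +30.5° → -42.7°, shortest Δλ = -73.2° (west) — does not cross 180°.
Leg 4: -42.7° → +79.1°, shortest Δλ = 121.8° (east) — does not cross 180°.
Leg 5: +79.1° → +51.3°, shortest Δλ = -27.8° (west) — does not cross 180°.
Total crossings: 0.

0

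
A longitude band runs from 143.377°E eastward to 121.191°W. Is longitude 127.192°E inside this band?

No

Band width going east from +143.377° to -121.191°: ((-121.191 − 143.377) mod 360) = 95.432°.
Offset of +127.192° east of the west edge: ((127.192 − 143.377) mod 360) = 343.815°.
343.815° > 95.432° ⇒ outside.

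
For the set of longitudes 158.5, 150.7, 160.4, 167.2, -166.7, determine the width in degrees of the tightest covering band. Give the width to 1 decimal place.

42.6°

Sort the longitudes: -166.7°, +150.7°, +158.5°, +160.4°, +167.2°.
Eastward gaps between consecutive values (wrapping around): 317.4°, 7.8°, 1.9°, 6.8°, 26.1°.
Largest gap = 317.4° ⇒ minimal covering band is its complement: 360° − 317.4° = 42.6°.
Band runs from +150.7° eastward to -166.7°, crossing the antimeridian.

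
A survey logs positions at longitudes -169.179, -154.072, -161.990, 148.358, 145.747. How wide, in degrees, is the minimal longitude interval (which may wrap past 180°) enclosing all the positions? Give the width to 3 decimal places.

60.181°

Sort the longitudes: -169.179°, -161.990°, -154.072°, +145.747°, +148.358°.
Eastward gaps between consecutive values (wrapping around): 7.189°, 7.918°, 299.819°, 2.611°, 42.463°.
Largest gap = 299.819° ⇒ minimal covering band is its complement: 360° − 299.819° = 60.181°.
Band runs from +145.747° eastward to -154.072°, crossing the antimeridian.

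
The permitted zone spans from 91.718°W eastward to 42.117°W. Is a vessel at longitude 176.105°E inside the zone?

Band width going east from -91.718° to -42.117°: ((-42.117 − -91.718) mod 360) = 49.601°.
Offset of +176.105° east of the west edge: ((176.105 − -91.718) mod 360) = 267.823°.
267.823° > 49.601° ⇒ outside.

No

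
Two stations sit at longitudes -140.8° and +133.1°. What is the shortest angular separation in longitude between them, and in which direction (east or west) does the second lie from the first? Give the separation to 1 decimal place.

Raw difference: 133.1 − -140.8 = 273.9°.
Normalise into (−180°, 180°]: 273.9° − 360° = -86.1°.
Negative ⇒ the second point lies to the west; separation 86.1°.

86.1° west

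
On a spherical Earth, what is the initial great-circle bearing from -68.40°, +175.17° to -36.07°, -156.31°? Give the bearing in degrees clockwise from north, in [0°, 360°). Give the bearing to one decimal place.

Δλ = -156.31 − 175.17 = -331.48°; wrapped into (−180°, 180°]: 28.52°.
θ = atan2( sin Δλ · cos φ₂ , cos φ₁ · sin φ₂ − sin φ₁ · cos φ₂ · cos Δλ )
  = atan2(0.38593, 0.44360) = 41.024° → normalised to [0°, 360°): 41.024°.

41.0°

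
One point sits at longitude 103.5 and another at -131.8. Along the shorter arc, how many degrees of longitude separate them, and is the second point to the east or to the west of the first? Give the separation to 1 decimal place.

124.7° east

Raw difference: -131.8 − 103.5 = -235.3°.
Normalise into (−180°, 180°]: -235.3° + 360° = 124.7°.
Positive ⇒ the second point lies to the east; separation 124.7°.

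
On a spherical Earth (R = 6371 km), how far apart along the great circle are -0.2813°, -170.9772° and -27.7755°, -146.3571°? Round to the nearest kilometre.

4029 km

Δλ = -146.3571 − -170.9772 = 24.6201°.
Δφ = -27.7755 − -0.2813 = -27.4942°.
a = sin²(Δφ/2) + cos φ₁ · cos φ₂ · sin²(Δλ/2) = 0.096688.
c = 2·atan2(√a, √(1−a)) = 0.63238 rad → d = 6371·c ≈ 4028.89 km.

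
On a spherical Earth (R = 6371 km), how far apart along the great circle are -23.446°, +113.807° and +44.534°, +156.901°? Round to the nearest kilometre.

8734 km

Δλ = 156.901 − 113.807 = 43.094°.
Δφ = 44.534 − -23.446 = 67.980°.
a = sin²(Δφ/2) + cos φ₁ · cos φ₂ · sin²(Δλ/2) = 0.400746.
c = 2·atan2(√a, √(1−a)) = 1.37096 rad → d = 6371·c ≈ 8734.39 km.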